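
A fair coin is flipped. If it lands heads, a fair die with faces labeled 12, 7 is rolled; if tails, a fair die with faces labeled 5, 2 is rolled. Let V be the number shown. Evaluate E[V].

13/2

E[V | heads] = (12+7)/2 = 19/2.
E[V | tails] = (5+2)/2 = 7/2.
By the law of total expectation,
E[V] = (1/2)·(19/2) + (1/2)·(7/2) = 13/2.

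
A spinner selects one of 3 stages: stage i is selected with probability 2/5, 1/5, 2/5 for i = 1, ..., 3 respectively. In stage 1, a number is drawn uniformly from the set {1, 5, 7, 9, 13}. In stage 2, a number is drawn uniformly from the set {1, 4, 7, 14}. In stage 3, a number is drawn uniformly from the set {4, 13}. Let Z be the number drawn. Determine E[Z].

15/2

E[Z | stage 1] = (1+5+7+9+13)/5 = 7.
E[Z | stage 2] = (1+4+7+14)/4 = 13/2.
E[Z | stage 3] = (4+13)/2 = 17/2.
By the law of total expectation,
E[Z] = (2/5)·(7) + (1/5)·(13/2) + (2/5)·(17/2) = 15/2.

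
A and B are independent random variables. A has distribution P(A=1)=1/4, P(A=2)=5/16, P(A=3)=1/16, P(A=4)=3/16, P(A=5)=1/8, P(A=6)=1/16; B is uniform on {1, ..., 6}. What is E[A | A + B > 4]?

235/73

P(A + B > 4) = 73/96.
Summing A·P(x,y) over outcomes with A + B > 4 gives 235/96.
E[A | A + B > 4] = (235/96) / (73/96) = 235/73.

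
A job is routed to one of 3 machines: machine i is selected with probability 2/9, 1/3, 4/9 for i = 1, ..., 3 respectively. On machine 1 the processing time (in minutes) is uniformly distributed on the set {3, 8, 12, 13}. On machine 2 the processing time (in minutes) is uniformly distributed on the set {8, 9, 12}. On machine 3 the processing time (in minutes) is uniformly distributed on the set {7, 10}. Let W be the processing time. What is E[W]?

E[W | machine 1] = (3+8+12+13)/4 = 9.
E[W | machine 2] = (8+9+12)/3 = 29/3.
E[W | machine 3] = (7+10)/2 = 17/2.
By the law of total expectation,
E[W] = (2/9)·(9) + (1/3)·(29/3) + (4/9)·(17/2) = 9.

9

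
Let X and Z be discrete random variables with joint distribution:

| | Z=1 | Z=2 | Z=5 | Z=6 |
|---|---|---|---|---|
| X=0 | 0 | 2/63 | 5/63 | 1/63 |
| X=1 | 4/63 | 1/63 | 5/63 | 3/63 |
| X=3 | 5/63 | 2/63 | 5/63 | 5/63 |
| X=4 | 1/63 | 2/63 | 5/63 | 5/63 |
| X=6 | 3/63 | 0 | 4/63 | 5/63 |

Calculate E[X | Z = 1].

P(Z = 1) = 13/63.
Σ X·P over the event = 1·(4/63) + 3·(5/63) + 4·(1/63) + 6·(3/63) = 41/63.
E[X | Z = 1] = (41/63) / (13/63) = 41/13.

41/13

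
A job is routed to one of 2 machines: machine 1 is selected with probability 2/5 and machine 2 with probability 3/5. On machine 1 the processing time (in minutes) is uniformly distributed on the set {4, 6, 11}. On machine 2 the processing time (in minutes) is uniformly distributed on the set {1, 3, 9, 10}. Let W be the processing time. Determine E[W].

25/4

E[W | machine 1] = (4+6+11)/3 = 7.
E[W | machine 2] = (1+3+9+10)/4 = 23/4.
By the law of total expectation,
E[W] = (2/5)·(7) + (3/5)·(23/4) = 25/4.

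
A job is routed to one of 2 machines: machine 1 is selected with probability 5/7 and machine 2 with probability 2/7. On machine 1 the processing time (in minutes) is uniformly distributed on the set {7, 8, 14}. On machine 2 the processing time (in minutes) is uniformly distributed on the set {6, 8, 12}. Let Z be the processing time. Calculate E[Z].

E[Z | machine 1] = (7+8+14)/3 = 29/3.
E[Z | machine 2] = (6+8+12)/3 = 26/3.
E[Z] = (5/7)·(29/3) + (2/7)·(26/3) = 197/21.

197/21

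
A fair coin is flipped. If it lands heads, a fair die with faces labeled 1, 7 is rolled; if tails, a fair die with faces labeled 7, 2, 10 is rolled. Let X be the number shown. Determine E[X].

31/6

E[X | heads] = (1+7)/2 = 4.
E[X | tails] = (7+2+10)/3 = 19/3.
E[X] = (1/2)·(4) + (1/2)·(19/3) = 31/6.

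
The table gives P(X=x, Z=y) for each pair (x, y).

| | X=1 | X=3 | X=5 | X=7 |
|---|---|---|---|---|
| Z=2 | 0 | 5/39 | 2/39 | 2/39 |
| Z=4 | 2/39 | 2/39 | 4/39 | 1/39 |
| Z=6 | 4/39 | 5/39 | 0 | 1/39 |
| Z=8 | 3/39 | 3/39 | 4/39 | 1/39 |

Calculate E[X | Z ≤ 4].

P(Z ≤ 4) = 6/13.
Σ X·P over the event = 1·(2/39) + 3·(5/39) + 3·(2/39) + 5·(2/39) + 5·(4/39) + 7·(2/39) + 7·(1/39) = 74/39.
E[X | Z ≤ 4] = (74/39) / (6/13) = 37/9.

37/9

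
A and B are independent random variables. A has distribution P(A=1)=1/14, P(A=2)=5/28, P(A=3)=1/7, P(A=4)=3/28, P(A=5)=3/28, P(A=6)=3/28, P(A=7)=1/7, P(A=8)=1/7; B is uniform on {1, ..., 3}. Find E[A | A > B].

349/64

P(A > B) = 16/21.
Summing A·P(x,y) over outcomes with A > B gives 349/84.
E[A | A > B] = (349/84) / (16/21) = 349/64.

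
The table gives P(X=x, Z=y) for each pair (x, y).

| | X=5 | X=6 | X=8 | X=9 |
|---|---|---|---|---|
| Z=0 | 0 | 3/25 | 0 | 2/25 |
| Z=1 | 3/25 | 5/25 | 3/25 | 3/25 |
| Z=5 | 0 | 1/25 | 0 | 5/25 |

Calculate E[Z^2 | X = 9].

P(X = 9) = 2/5.
Σ Z^2·P over the event = 0·(2/25) + 1·(3/25) + 25·(5/25) = 128/25.
E[Z^2 | X = 9] = (128/25) / (2/5) = 64/5.

64/5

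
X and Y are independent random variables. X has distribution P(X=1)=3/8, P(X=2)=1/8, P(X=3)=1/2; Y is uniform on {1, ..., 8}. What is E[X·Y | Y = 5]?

P(Y = 5) = 1/8.
Summing XY·P(x,y) over outcomes with Y = 5 gives 85/64.
E[X·Y | Y = 5] = (85/64) / (1/8) = 85/8.

85/8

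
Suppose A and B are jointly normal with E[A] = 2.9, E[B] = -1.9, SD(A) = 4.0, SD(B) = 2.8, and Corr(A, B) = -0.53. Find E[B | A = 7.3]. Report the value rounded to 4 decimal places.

The regression of B on A has slope ρ·σ_B/σ_A and passes through (μ_A, μ_B).
E[B | A=7.3] = -1.9 + (-0.53)·(2.8/4.0)·(7.3 − (2.9)) = -1.9 + (-0.371)·(4.4) = -3.5324.

-3.5324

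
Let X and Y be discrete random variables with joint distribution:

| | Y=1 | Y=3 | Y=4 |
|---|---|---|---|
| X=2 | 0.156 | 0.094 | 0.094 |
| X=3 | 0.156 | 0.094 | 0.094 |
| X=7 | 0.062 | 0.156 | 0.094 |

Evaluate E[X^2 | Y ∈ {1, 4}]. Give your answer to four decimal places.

16.6067

P(Y ∈ {1, 4}) = 0.656.
Σ X^2·P over the event = 4·(0.156) + 4·(0.094) + 9·(0.156) + 9·(0.094) + 49·(0.062) + 49·(0.094) = 10.894.
E[X^2 | Y ∈ {1, 4}] = (10.894) / (0.656) = 16.6067.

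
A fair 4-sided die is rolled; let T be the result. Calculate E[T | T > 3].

4

Given T > 3, T is equally likely to be any of {4}.
E[T | T > 3] = (4) / 1 = 4.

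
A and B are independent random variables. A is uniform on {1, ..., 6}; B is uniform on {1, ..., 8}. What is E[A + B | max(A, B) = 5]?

70/9

P(max(A, B) = 5) = 3/16.
Summing (A+B)·P(x,y) over outcomes with max(A, B) = 5 gives 35/24.
E[A + B | max(A, B) = 5] = (35/24) / (3/16) = 70/9.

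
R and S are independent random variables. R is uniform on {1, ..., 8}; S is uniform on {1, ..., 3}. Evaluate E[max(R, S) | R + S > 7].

Outcomes with R + S > 7: (5,3), (6,2), (6,3), (7,1), (7,2), (7,3), (8,1), (8,2), (8,3), each with probability 1/24.
E[max(R, S) | R + S > 7] = (5 + 6 + 6 + 7 + 7 + 7 + 8 + 8 + 8) / 9 = 62/9.

62/9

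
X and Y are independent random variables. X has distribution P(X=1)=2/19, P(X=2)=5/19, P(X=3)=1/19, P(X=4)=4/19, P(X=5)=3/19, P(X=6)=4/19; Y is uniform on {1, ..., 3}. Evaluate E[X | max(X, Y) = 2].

11/6

P(max(X, Y) = 2) = 4/19.
Summing X·P(x,y) over outcomes with max(X, Y) = 2 gives 22/57.
E[X | max(X, Y) = 2] = (22/57) / (4/19) = 11/6.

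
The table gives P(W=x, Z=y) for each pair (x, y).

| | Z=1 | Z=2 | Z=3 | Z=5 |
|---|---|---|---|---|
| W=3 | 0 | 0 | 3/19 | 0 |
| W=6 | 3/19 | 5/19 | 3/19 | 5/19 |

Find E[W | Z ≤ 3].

75/14

P(Z ≤ 3) = 14/19.
Σ W·P over the event = 3·(3/19) + 6·(3/19) + 6·(5/19) + 6·(3/19) = 75/19.
E[W | Z ≤ 3] = (75/19) / (14/19) = 75/14.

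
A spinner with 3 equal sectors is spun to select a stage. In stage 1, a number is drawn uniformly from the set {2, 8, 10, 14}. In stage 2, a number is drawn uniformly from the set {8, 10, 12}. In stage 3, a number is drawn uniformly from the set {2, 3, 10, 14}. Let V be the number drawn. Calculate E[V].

103/12

E[V | stage 1] = (2+8+10+14)/4 = 17/2.
E[V | stage 2] = (8+10+12)/3 = 10.
E[V | stage 3] = (2+3+10+14)/4 = 29/4.
By the law of total expectation,
E[V] = (1/3)·(17/2) + (1/3)·(10) + (1/3)·(29/4) = 103/12.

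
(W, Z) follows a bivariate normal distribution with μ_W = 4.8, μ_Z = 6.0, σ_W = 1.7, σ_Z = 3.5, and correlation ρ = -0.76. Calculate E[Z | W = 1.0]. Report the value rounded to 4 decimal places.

11.9459

The regression of Z on W has slope ρ·σ_Z/σ_W and passes through (μ_W, μ_Z).
E[Z | W=1.0] = 6.0 + (-0.76)·(3.5/1.7)·(1.0 − (4.8)) = 6.0 + (-1.5647)·(-3.8) = 11.9459.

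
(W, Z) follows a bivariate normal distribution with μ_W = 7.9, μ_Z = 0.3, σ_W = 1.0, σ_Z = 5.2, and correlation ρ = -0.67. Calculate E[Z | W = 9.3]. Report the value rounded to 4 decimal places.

The regression of Z on W has slope ρ·σ_Z/σ_W and passes through (μ_W, μ_Z).
E[Z | W=9.3] = 0.3 + (-0.67)·(5.2/1.0)·(9.3 − (7.9)) = 0.3 + (-3.484)·(1.4) = -4.5776.

-4.5776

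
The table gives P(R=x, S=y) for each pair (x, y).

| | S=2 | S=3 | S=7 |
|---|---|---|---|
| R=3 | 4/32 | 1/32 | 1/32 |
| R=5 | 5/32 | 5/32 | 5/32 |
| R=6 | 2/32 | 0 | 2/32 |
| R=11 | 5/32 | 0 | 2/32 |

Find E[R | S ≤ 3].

6

P(S ≤ 3) = 11/16.
Σ R·P over the event = 3·(4/32) + 3·(1/32) + 5·(5/32) + 5·(5/32) + 6·(2/32) + 11·(5/32) = 33/8.
E[R | S ≤ 3] = (33/8) / (11/16) = 6.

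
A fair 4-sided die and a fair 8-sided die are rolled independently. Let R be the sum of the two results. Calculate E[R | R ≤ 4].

10/3

P(R ≤ 4) = 3/16.
Σ over the event: 2·1/32 + 3·1/16 + 4·3/32 = 5/8.
E[R | R ≤ 4] = (5/8) / (3/16) = 10/3.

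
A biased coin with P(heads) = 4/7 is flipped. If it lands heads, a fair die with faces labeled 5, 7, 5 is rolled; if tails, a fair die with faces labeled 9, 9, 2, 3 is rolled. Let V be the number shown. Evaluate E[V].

479/84

E[V | heads] = (5+7+5)/3 = 17/3.
E[V | tails] = (9+9+2+3)/4 = 23/4.
E[V] = (4/7)·(17/3) + (3/7)·(23/4) = 479/84.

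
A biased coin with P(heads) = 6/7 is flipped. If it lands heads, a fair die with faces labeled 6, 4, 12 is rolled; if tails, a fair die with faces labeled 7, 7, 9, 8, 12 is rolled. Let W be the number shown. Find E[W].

263/35

E[W | heads] = (6+4+12)/3 = 22/3.
E[W | tails] = (7+7+9+8+12)/5 = 43/5.
E[W] = (6/7)·(22/3) + (1/7)·(43/5) = 263/35.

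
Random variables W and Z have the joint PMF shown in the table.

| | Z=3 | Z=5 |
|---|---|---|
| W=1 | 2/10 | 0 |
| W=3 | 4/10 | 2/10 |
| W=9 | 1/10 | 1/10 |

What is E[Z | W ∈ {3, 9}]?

P(W ∈ {3, 9}) = 4/5.
Summing Z·P(W=x,Z=y) over the conditioning event gives 3.
E[Z | W ∈ {3, 9}] = (3) / (4/5) = 15/4.

15/4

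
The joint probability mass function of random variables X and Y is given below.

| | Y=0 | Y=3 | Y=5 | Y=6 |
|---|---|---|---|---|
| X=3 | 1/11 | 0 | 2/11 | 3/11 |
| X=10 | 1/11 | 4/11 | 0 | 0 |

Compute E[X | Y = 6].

P(Y = 6) = 3/11.
Σ X·P over the event = 3·(3/11) = 9/11.
E[X | Y = 6] = (9/11) / (3/11) = 3.

3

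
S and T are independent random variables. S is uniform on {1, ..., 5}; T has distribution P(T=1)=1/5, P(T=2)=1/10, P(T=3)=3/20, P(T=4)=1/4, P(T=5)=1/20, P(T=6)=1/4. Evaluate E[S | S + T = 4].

P(S + T = 4) = 9/100.
Summing S·P(x,y) over outcomes with S + T = 4 gives 19/100.
E[S | S + T = 4] = (19/100) / (9/100) = 19/9.

19/9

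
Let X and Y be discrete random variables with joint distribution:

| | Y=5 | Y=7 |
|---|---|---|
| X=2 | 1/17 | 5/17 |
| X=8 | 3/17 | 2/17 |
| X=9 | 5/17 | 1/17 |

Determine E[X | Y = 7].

P(Y = 7) = 8/17.
Summing X·P(X=x,Y=y) over the conditioning event gives 35/17.
E[X | Y = 7] = (35/17) / (8/17) = 35/8.

35/8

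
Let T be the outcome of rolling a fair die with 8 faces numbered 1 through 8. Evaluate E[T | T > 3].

6

Given T > 3, T is equally likely to be any of {4, 5, 6, 7, 8}.
E[T | T > 3] = (4 + 5 + 6 + 7 + 8) / 5 = 6.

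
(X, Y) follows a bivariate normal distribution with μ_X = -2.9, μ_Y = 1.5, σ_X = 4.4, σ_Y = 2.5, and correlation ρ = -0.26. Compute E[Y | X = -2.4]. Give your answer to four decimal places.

1.4261

E[Y | X=x] = μ_Y + ρ(σ_Y/σ_X)(x − μ_X) for jointly normal variables.
E[Y | X=-2.4] = 1.5 + (-0.26)·(2.5/4.4)·(-2.4 − (-2.9)) = 1.5 + (-0.14773)·(0.5) = 1.4261.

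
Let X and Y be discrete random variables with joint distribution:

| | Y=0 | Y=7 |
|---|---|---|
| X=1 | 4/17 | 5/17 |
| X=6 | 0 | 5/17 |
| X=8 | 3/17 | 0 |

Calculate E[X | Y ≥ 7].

7/2

P(Y ≥ 7) = 10/17.
Σ X·P over the event = 1·(5/17) + 6·(5/17) = 35/17.
E[X | Y ≥ 7] = (35/17) / (10/17) = 7/2.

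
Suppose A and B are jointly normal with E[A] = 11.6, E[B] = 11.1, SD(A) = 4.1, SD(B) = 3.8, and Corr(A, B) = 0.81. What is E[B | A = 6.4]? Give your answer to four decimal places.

E[B | A=x] = μ_B + ρ(σ_B/σ_A)(x − μ_A) for jointly normal variables.
E[B | A=6.4] = 11.1 + (0.81)·(3.8/4.1)·(6.4 − (11.6)) = 11.1 + (0.75073)·(-5.2) = 7.1962.

7.1962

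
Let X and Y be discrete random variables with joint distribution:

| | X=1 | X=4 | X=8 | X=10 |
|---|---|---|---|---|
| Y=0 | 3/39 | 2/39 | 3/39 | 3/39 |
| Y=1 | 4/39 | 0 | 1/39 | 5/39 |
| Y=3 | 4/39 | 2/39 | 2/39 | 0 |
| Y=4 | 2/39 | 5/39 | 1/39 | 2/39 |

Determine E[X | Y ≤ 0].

P(Y ≤ 0) = 11/39.
Σ X·P over the event = 1·(3/39) + 4·(2/39) + 8·(3/39) + 10·(3/39) = 5/3.
E[X | Y ≤ 0] = (5/3) / (11/39) = 65/11.

65/11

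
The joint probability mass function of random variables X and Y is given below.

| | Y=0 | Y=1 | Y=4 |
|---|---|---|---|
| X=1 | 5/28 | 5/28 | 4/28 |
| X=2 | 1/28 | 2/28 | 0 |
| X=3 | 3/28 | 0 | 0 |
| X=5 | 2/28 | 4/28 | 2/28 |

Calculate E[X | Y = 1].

29/11

P(Y = 1) = 11/28.
Σ X·P over the event = 1·(5/28) + 2·(2/28) + 5·(4/28) = 29/28.
E[X | Y = 1] = (29/28) / (11/28) = 29/11.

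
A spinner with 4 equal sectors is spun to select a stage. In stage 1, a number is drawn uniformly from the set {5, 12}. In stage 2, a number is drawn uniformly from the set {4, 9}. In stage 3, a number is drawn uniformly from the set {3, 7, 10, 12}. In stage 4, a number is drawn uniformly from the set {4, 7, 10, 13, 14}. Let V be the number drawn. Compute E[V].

163/20

E[V | stage 1] = (5+12)/2 = 17/2.
E[V | stage 2] = (4+9)/2 = 13/2.
E[V | stage 3] = (3+7+10+12)/4 = 8.
E[V | stage 4] = (4+7+10+13+14)/5 = 48/5.
By the law of total expectation,
E[V] = (1/4)·(17/2) + (1/4)·(13/2) + (1/4)·(8) + (1/4)·(48/5) = 163/20.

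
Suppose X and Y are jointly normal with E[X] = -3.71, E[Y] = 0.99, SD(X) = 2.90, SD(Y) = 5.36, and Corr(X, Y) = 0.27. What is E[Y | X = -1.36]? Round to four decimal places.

E[Y | X=x] = μ_Y + ρ(σ_Y/σ_X)(x − μ_X) for jointly normal variables.
E[Y | X=-1.36] = 0.99 + (0.27)·(5.36/2.90)·(-1.36 − (-3.71)) = 0.99 + (0.49903)·(2.35) = 2.1627.

2.1627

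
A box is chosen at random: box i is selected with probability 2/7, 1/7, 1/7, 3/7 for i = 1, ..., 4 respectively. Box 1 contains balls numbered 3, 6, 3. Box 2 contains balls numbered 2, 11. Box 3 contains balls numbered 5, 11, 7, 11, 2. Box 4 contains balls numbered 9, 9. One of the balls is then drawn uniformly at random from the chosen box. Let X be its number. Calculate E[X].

487/70

E[X | box 1] = (3+6+3)/3 = 4.
E[X | box 2] = (2+11)/2 = 13/2.
E[X | box 3] = (5+11+7+11+2)/5 = 36/5.
E[X | box 4] = (9+9)/2 = 9.
By the law of total expectation,
E[X] = (2/7)·(4) + (1/7)·(13/2) + (1/7)·(36/5) + (3/7)·(9) = 487/70.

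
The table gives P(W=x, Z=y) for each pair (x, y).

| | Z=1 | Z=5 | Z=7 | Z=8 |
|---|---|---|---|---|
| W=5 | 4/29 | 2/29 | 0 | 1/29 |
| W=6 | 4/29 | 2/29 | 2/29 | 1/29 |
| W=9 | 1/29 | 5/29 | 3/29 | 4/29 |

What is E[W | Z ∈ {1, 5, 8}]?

167/24

P(Z ∈ {1, 5, 8}) = 24/29.
Summing W·P(W=x,Z=y) over the conditioning event gives 167/29.
E[W | Z ∈ {1, 5, 8}] = (167/29) / (24/29) = 167/24.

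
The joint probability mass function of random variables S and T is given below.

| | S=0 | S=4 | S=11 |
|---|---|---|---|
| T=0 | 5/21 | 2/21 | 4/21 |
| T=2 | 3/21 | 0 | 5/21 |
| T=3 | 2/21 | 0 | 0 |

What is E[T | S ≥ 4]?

10/11

P(S ≥ 4) = 11/21.
Σ T·P over the event = 0·(2/21) + 0·(4/21) + 2·(5/21) = 10/21.
E[T | S ≥ 4] = (10/21) / (11/21) = 10/11.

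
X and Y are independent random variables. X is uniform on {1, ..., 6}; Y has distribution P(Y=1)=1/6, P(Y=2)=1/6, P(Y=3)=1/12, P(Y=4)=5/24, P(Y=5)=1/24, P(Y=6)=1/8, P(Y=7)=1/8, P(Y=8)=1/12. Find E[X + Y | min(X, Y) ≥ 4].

75/7

P(min(X, Y) ≥ 4) = 7/24.
Summing (X+Y)·P(x,y) over outcomes with min(X, Y) ≥ 4 gives 25/8.
E[X + Y | min(X, Y) ≥ 4] = (25/8) / (7/24) = 75/7.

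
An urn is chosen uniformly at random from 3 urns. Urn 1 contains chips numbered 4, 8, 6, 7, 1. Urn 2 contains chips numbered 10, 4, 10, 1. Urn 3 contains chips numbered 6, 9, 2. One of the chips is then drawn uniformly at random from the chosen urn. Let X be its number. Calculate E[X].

1027/180

E[X | urn 1] = (4+8+6+7+1)/5 = 26/5.
E[X | urn 2] = (10+4+10+1)/4 = 25/4.
E[X | urn 3] = (6+9+2)/3 = 17/3.
E[X] = (1/3)·(26/5) + (1/3)·(25/4) + (1/3)·(17/3) = 1027/180.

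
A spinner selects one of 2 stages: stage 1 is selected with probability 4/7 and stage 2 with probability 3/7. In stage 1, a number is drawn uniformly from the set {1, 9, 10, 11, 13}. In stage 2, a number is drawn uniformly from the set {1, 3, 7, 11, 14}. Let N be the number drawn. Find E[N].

E[N | stage 1] = (1+9+10+11+13)/5 = 44/5.
E[N | stage 2] = (1+3+7+11+14)/5 = 36/5.
By the law of total expectation,
E[N] = (4/7)·(44/5) + (3/7)·(36/5) = 284/35.

284/35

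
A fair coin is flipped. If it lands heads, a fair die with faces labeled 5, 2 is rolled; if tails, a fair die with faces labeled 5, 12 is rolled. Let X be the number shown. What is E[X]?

6

E[X | heads] = (5+2)/2 = 7/2.
E[X | tails] = (5+12)/2 = 17/2.
E[X] = (1/2)·(7/2) + (1/2)·(17/2) = 6.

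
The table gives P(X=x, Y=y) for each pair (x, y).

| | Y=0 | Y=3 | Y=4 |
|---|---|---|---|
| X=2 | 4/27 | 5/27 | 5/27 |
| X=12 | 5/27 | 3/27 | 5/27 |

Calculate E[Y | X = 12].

29/13

P(X = 12) = 13/27.
Summing Y·P(X=x,Y=y) over the conditioning event gives 29/27.
E[Y | X = 12] = (29/27) / (13/27) = 29/13.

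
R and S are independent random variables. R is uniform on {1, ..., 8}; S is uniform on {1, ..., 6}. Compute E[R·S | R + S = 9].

49/3

Outcomes with R + S = 9: (3,6), (4,5), (5,4), (6,3), (7,2), (8,1), each with probability 1/48.
E[R·S | R + S = 9] = (18 + 20 + 20 + 18 + 14 + 8) / 6 = 49/3.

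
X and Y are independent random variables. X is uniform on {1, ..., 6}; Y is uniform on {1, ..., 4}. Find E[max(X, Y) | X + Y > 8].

17/3

P(X + Y > 8) = 1/8.
Summing max(X,Y)·P(x,y) over outcomes with X + Y > 8 gives 17/24.
E[max(X, Y) | X + Y > 8] = (17/24) / (1/8) = 17/3.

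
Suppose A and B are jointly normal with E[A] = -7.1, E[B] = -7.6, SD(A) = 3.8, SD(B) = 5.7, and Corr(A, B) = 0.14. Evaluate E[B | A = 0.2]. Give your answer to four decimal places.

-6.0670

E[B | A=x] = μ_B + ρ(σ_B/σ_A)(x − μ_A) for jointly normal variables.
E[B | A=0.2] = -7.6 + (0.14)·(5.7/3.8)·(0.2 − (-7.1)) = -7.6 + (0.21)·(7.3) = -6.0670.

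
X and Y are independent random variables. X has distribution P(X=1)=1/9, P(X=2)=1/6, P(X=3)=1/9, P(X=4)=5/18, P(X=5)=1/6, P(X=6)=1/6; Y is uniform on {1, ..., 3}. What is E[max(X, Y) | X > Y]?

177/40

P(X > Y) = 20/27.
Summing max(X,Y)·P(x,y) over outcomes with X > Y gives 59/18.
E[max(X, Y) | X > Y] = (59/18) / (20/27) = 177/40.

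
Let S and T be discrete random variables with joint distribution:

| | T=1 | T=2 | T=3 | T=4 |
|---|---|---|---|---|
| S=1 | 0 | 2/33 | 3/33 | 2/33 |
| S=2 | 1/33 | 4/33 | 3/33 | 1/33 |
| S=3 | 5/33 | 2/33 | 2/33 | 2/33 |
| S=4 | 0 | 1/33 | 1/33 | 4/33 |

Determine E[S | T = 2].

20/9

P(T = 2) = 3/11.
Σ S·P over the event = 1·(2/33) + 2·(4/33) + 3·(2/33) + 4·(1/33) = 20/33.
E[S | T = 2] = (20/33) / (3/11) = 20/9.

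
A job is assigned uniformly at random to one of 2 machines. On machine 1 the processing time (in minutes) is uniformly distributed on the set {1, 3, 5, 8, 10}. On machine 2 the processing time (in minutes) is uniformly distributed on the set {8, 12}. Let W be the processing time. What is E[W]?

E[W | machine 1] = (1+3+5+8+10)/5 = 27/5.
E[W | machine 2] = (8+12)/2 = 10.
By the law of total expectation,
E[W] = (1/2)·(27/5) + (1/2)·(10) = 77/10.

77/10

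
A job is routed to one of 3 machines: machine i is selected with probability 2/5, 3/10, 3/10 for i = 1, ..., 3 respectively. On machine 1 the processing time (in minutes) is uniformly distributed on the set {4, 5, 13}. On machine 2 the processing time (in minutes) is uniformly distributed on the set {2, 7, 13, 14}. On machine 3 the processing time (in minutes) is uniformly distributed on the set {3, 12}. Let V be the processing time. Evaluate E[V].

E[V | machine 1] = (4+5+13)/3 = 22/3.
E[V | machine 2] = (2+7+13+14)/4 = 9.
E[V | machine 3] = (3+12)/2 = 15/2.
By the law of total expectation,
E[V] = (2/5)·(22/3) + (3/10)·(9) + (3/10)·(15/2) = 473/60.

473/60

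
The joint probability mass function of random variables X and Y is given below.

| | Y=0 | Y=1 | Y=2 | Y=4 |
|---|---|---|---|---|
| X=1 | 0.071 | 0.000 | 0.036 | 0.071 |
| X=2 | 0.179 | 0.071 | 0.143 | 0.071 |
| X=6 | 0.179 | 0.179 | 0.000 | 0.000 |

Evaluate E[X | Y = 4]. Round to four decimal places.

1.5000

P(Y = 4) = 0.142.
Σ X·P over the event = 1·(0.071) + 2·(0.071) = 0.213.
E[X | Y = 4] = (0.213) / (0.142) = 1.5000.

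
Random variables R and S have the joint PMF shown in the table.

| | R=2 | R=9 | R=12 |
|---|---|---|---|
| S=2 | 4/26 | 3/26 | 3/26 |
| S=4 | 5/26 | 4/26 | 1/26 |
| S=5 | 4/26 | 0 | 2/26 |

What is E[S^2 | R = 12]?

P(R = 12) = 3/13.
Summing S^2·P(R=x,S=y) over the conditioning event gives 3.
E[S^2 | R = 12] = (3) / (3/13) = 13.

13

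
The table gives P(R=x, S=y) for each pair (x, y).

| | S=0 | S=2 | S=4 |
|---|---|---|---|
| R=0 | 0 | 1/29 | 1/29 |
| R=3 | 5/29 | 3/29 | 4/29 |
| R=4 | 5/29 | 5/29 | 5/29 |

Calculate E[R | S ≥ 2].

P(S ≥ 2) = 19/29.
Σ R·P over the event = 0·(1/29) + 0·(1/29) + 3·(3/29) + 3·(4/29) + 4·(5/29) + 4·(5/29) = 61/29.
E[R | S ≥ 2] = (61/29) / (19/29) = 61/19.

61/19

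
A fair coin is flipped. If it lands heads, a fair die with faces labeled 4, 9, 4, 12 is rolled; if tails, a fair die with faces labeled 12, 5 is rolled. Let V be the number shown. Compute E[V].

E[V | heads] = (4+9+4+12)/4 = 29/4.
E[V | tails] = (12+5)/2 = 17/2.
E[V] = (1/2)·(29/4) + (1/2)·(17/2) = 63/8.

63/8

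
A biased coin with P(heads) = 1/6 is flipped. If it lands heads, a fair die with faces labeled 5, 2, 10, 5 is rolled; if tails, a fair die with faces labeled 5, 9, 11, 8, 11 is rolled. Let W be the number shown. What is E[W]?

E[W | heads] = (5+2+10+5)/4 = 11/2.
E[W | tails] = (5+9+11+8+11)/5 = 44/5.
By the law of total expectation,
E[W] = (1/6)·(11/2) + (5/6)·(44/5) = 33/4.

33/4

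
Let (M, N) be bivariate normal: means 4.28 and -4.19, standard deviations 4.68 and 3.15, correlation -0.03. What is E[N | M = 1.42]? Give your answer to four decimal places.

E[N | M=x] = μ_N + ρ(σ_N/σ_M)(x − μ_M) for jointly normal variables.
E[N | M=1.42] = -4.19 + (-0.03)·(3.15/4.68)·(1.42 − (4.28)) = -4.19 + (-0.020192)·(-2.86) = -4.1323.

-4.1323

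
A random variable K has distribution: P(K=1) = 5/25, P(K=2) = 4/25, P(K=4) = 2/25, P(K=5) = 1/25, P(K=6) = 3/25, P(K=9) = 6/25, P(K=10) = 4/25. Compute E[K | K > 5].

P(K > 5) = 13/25.
Σ over the event: 6·3/25 + 9·6/25 + 10·4/25 = 112/25.
E[K | K > 5] = (112/25) / (13/25) = 112/13.

112/13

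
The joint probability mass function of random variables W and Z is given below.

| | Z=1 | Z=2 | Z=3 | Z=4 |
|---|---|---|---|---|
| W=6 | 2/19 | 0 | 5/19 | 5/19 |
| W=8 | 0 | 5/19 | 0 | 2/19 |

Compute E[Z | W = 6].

37/12

P(W = 6) = 12/19.
Σ Z·P over the event = 1·(2/19) + 3·(5/19) + 4·(5/19) = 37/19.
E[Z | W = 6] = (37/19) / (12/19) = 37/12.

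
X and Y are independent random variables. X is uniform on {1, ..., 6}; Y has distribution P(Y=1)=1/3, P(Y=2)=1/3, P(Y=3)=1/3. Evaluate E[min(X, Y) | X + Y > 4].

P(X + Y > 4) = 2/3.
Summing min(X,Y)·P(x,y) over outcomes with X + Y > 4 gives 25/18.
E[min(X, Y) | X + Y > 4] = (25/18) / (2/3) = 25/12.

25/12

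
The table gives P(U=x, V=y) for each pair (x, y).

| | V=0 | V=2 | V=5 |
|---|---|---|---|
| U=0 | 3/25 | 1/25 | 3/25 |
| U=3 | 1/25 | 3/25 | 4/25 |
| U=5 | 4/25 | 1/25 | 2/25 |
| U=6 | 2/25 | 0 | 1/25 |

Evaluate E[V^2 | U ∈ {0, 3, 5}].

245/22

P(U ∈ {0, 3, 5}) = 22/25.
Summing V^2·P(U=x,V=y) over the conditioning event gives 49/5.
E[V^2 | U ∈ {0, 3, 5}] = (49/5) / (22/25) = 245/22.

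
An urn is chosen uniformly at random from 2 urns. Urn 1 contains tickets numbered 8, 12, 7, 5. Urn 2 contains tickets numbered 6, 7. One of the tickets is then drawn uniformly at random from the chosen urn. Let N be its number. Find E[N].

29/4

E[N | urn 1] = (8+12+7+5)/4 = 8.
E[N | urn 2] = (6+7)/2 = 13/2.
By the law of total expectation,
E[N] = (1/2)·(8) + (1/2)·(13/2) = 29/4.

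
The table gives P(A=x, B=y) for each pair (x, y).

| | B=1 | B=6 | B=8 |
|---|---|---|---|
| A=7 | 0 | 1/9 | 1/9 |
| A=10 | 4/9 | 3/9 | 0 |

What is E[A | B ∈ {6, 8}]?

44/5

P(B ∈ {6, 8}) = 5/9.
Σ A·P over the event = 7·(1/9) + 7·(1/9) + 10·(3/9) = 44/9.
E[A | B ∈ {6, 8}] = (44/9) / (5/9) = 44/5.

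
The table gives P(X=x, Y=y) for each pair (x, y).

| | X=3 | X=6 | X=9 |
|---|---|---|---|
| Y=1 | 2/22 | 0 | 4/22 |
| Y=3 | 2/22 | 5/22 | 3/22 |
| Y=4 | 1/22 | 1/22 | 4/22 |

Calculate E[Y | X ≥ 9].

P(X ≥ 9) = 1/2.
Σ Y·P over the event = 1·(4/22) + 3·(3/22) + 4·(4/22) = 29/22.
E[Y | X ≥ 9] = (29/22) / (1/2) = 29/11.

29/11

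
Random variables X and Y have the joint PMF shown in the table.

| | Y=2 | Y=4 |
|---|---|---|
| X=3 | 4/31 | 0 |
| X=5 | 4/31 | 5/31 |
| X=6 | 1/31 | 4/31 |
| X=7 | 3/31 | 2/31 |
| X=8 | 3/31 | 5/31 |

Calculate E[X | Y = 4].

P(Y = 4) = 16/31.
Σ X·P over the event = 5·(5/31) + 6·(4/31) + 7·(2/31) + 8·(5/31) = 103/31.
E[X | Y = 4] = (103/31) / (16/31) = 103/16.

103/16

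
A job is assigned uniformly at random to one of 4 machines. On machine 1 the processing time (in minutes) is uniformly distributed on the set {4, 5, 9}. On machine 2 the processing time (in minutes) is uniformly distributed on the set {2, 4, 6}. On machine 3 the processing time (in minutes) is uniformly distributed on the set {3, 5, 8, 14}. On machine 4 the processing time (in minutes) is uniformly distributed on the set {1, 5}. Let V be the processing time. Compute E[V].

41/8

E[V | machine 1] = (4+5+9)/3 = 6.
E[V | machine 2] = (2+4+6)/3 = 4.
E[V | machine 3] = (3+5+8+14)/4 = 15/2.
E[V | machine 4] = (1+5)/2 = 3.
E[V] = (1/4)·(6) + (1/4)·(4) + (1/4)·(15/2) + (1/4)·(3) = 41/8.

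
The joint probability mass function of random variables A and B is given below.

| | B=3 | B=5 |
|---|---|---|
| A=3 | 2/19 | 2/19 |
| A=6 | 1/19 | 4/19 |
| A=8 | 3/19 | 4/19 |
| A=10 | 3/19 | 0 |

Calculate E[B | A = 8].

29/7

P(A = 8) = 7/19.
Summing B·P(A=x,B=y) over the conditioning event gives 29/19.
E[B | A = 8] = (29/19) / (7/19) = 29/7.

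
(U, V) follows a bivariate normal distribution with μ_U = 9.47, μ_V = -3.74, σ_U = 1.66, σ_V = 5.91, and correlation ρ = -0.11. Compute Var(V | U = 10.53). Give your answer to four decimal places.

Var(V | U=x) = (1 − ρ²)·σ_V².
Var(V | U=10.53) = (5.91)²·(1 − (-0.11)²) = 34.9281·0.9879 = 34.5055.

34.5055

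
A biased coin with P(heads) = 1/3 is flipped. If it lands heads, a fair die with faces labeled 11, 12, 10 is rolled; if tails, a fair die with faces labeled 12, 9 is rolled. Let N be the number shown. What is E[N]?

32/3

E[N | heads] = (11+12+10)/3 = 11.
E[N | tails] = (12+9)/2 = 21/2.
E[N] = (1/3)·(11) + (2/3)·(21/2) = 32/3.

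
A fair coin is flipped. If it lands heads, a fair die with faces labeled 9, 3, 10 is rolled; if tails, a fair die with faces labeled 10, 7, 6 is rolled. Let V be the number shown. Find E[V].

E[V | heads] = (9+3+10)/3 = 22/3.
E[V | tails] = (10+7+6)/3 = 23/3.
E[V] = (1/2)·(22/3) + (1/2)·(23/3) = 15/2.

15/2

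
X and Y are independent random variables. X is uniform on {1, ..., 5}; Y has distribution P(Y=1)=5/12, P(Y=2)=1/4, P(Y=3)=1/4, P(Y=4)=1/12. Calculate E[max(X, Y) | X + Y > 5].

35/8

P(X + Y > 5) = 2/5.
Summing max(X,Y)·P(x,y) over outcomes with X + Y > 5 gives 7/4.
E[max(X, Y) | X + Y > 5] = (7/4) / (2/5) = 35/8.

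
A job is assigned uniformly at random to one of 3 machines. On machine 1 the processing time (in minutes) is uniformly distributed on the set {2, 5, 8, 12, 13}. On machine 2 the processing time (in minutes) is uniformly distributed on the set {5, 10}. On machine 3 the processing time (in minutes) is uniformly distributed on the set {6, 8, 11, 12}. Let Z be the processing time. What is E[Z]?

33/4

E[Z | machine 1] = (2+5+8+12+13)/5 = 8.
E[Z | machine 2] = (5+10)/2 = 15/2.
E[Z | machine 3] = (6+8+11+12)/4 = 37/4.
By the law of total expectation,
E[Z] = (1/3)·(8) + (1/3)·(15/2) + (1/3)·(37/4) = 33/4.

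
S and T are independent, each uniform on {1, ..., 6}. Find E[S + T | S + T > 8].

10

Outcomes with S + T > 8: (3,6), (4,5), (4,6), (5,4), (5,5), (5,6), (6,3), (6,4), (6,5), (6,6), each with probability 1/36.
E[S + T | S + T > 8] = (9 + 9 + 10 + 9 + 10 + 11 + 9 + 10 + 11 + 12) / 10 = 10.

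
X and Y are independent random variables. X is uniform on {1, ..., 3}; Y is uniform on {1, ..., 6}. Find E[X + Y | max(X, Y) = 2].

10/3

P(max(X, Y) = 2) = 1/6.
Summing (X+Y)·P(x,y) over outcomes with max(X, Y) = 2 gives 5/9.
E[X + Y | max(X, Y) = 2] = (5/9) / (1/6) = 10/3.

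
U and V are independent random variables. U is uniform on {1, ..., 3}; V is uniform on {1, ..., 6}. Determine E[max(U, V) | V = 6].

6

Outcomes with V = 6: (1,6), (2,6), (3,6), each with probability 1/18.
E[max(U, V) | V = 6] = (6 + 6 + 6) / 3 = 6.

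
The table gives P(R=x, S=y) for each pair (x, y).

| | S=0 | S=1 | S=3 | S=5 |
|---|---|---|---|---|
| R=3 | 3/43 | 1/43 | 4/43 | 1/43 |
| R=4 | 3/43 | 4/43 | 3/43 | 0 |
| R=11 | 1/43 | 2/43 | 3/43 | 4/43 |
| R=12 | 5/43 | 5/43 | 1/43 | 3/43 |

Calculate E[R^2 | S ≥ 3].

P(S ≥ 3) = 19/43.
Σ R^2·P over the event = 9·(4/43) + 9·(1/43) + 16·(3/43) + 121·(3/43) + 121·(4/43) + 144·(1/43) + 144·(3/43) = 1516/43.
E[R^2 | S ≥ 3] = (1516/43) / (19/43) = 1516/19.

1516/19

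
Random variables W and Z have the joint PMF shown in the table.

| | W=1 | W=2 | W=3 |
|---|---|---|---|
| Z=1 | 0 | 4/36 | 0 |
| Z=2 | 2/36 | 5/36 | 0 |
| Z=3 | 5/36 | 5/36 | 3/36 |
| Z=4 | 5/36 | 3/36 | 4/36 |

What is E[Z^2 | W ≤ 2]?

P(W ≤ 2) = 29/36.
Σ Z^2·P over the event = 4·(2/36) + 9·(5/36) + 16·(5/36) + 1·(4/36) + 4·(5/36) + 9·(5/36) + 16·(3/36) = 125/18.
E[Z^2 | W ≤ 2] = (125/18) / (29/36) = 250/29.

250/29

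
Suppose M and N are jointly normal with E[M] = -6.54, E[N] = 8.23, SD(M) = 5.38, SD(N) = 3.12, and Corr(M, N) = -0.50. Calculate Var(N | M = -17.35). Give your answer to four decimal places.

7.3008

Var(N | M=x) = (1 − ρ²)·σ_N².
Var(N | M=-17.35) = (3.12)²·(1 − (-0.50)²) = 9.7344·0.75 = 7.3008.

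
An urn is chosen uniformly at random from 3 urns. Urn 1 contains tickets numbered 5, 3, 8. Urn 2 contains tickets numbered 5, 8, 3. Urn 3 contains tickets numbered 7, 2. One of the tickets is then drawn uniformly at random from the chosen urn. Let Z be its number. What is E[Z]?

E[Z | urn 1] = (5+3+8)/3 = 16/3.
E[Z | urn 2] = (5+8+3)/3 = 16/3.
E[Z | urn 3] = (7+2)/2 = 9/2.
By the law of total expectation,
E[Z] = (1/3)·(16/3) + (1/3)·(16/3) + (1/3)·(9/2) = 91/18.

91/18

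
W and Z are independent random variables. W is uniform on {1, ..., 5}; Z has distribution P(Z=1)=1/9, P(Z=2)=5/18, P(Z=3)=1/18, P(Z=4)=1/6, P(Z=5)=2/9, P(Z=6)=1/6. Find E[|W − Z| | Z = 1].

2

P(Z = 1) = 1/9.
Summing |W−Z|·P(x,y) over outcomes with Z = 1 gives 2/9.
E[|W − Z| | Z = 1] = (2/9) / (1/9) = 2.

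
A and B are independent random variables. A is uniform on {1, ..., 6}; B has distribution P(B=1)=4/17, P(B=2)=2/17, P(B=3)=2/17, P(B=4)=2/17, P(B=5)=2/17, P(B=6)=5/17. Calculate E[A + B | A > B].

P(A > B) = 20/51.
Summing (A+B)·P(x,y) over outcomes with A > B gives 130/51.
E[A + B | A > B] = (130/51) / (20/51) = 13/2.

13/2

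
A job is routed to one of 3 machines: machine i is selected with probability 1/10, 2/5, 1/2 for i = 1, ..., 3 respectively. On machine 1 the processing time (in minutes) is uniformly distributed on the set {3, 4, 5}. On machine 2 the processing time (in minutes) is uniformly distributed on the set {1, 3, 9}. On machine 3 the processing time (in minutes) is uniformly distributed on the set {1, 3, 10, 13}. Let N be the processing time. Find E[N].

E[N | machine 1] = (3+4+5)/3 = 4.
E[N | machine 2] = (1+3+9)/3 = 13/3.
E[N | machine 3] = (1+3+10+13)/4 = 27/4.
By the law of total expectation,
E[N] = (1/10)·(4) + (2/5)·(13/3) + (1/2)·(27/4) = 661/120.

661/120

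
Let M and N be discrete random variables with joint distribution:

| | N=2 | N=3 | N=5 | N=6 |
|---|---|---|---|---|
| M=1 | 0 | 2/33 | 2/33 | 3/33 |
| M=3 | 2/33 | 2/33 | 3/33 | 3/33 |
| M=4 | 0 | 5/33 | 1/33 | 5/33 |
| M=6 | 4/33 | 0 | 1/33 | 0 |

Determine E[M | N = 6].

32/11

P(N = 6) = 1/3.
Σ M·P over the event = 1·(3/33) + 3·(3/33) + 4·(5/33) = 32/33.
E[M | N = 6] = (32/33) / (1/3) = 32/11.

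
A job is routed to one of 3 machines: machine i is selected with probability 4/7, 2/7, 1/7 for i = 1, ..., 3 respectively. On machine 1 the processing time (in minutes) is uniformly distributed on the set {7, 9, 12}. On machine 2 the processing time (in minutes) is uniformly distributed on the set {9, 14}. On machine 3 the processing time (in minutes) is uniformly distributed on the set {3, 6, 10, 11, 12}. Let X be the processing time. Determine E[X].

1031/105

E[X | machine 1] = (7+9+12)/3 = 28/3.
E[X | machine 2] = (9+14)/2 = 23/2.
E[X | machine 3] = (3+6+10+11+12)/5 = 42/5.
E[X] = (4/7)·(28/3) + (2/7)·(23/2) + (1/7)·(42/5) = 1031/105.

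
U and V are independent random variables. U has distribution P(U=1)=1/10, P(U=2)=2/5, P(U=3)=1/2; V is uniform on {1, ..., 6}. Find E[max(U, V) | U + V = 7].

P(U + V = 7) = 1/6.
Summing max(U,V)·P(x,y) over outcomes with U + V = 7 gives 23/30.
E[max(U, V) | U + V = 7] = (23/30) / (1/6) = 23/5.

23/5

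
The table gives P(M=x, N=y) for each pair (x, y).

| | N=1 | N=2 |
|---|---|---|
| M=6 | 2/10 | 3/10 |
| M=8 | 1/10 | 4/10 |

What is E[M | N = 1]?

20/3

P(N = 1) = 3/10.
Σ M·P over the event = 6·(2/10) + 8·(1/10) = 2.
E[M | N = 1] = (2) / (3/10) = 20/3.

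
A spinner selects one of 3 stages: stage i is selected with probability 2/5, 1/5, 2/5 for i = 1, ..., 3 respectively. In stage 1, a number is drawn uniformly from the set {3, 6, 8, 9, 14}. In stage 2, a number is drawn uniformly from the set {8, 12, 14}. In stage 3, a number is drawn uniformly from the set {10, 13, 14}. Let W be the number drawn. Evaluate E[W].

52/5

E[W | stage 1] = (3+6+8+9+14)/5 = 8.
E[W | stage 2] = (8+12+14)/3 = 34/3.
E[W | stage 3] = (10+13+14)/3 = 37/3.
By the law of total expectation,
E[W] = (2/5)·(8) + (1/5)·(34/3) + (2/5)·(37/3) = 52/5.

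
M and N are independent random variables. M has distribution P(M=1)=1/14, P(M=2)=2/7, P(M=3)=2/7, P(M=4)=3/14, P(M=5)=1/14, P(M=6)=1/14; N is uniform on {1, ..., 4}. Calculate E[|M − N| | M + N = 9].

P(M + N = 9) = 1/28.
Summing |M−N|·P(x,y) over outcomes with M + N = 9 gives 1/14.
E[|M − N| | M + N = 9] = (1/14) / (1/28) = 2.

2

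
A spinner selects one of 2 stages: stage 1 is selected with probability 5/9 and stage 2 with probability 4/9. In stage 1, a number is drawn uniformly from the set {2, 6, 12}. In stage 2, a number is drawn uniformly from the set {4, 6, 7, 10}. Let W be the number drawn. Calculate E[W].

E[W | stage 1] = (2+6+12)/3 = 20/3.
E[W | stage 2] = (4+6+7+10)/4 = 27/4.
E[W] = (5/9)·(20/3) + (4/9)·(27/4) = 181/27.

181/27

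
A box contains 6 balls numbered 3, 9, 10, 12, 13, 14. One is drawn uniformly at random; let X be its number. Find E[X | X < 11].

22/3

P(X < 11) = 1/2.
Σ over the event: 3·1/6 + 9·1/6 + 10·1/6 = 11/3.
E[X | X < 11] = (11/3) / (1/2) = 22/3.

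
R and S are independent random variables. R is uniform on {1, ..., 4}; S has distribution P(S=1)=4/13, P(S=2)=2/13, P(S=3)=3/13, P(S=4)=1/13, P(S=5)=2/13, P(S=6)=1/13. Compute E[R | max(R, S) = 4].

P(max(R, S) = 4) = 1/4.
Summing R·P(x,y) over outcomes with max(R, S) = 4 gives 23/26.
E[R | max(R, S) = 4] = (23/26) / (1/4) = 46/13.

46/13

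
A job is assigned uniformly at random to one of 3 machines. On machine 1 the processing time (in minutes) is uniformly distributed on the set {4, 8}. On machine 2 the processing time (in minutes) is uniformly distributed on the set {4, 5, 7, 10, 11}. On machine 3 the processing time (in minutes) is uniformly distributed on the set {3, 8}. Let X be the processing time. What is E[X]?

E[X | machine 1] = (4+8)/2 = 6.
E[X | machine 2] = (4+5+7+10+11)/5 = 37/5.
E[X | machine 3] = (3+8)/2 = 11/2.
By the law of total expectation,
E[X] = (1/3)·(6) + (1/3)·(37/5) + (1/3)·(11/2) = 63/10.

63/10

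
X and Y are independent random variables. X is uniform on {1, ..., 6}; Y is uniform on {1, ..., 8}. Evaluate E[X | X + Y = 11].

9/2

Outcomes with X + Y = 11: (3,8), (4,7), (5,6), (6,5), each with probability 1/48.
E[X | X + Y = 11] = (3 + 4 + 5 + 6) / 4 = 9/2.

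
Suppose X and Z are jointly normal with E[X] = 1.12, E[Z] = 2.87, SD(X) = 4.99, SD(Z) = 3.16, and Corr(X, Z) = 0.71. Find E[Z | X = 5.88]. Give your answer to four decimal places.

E[Z | X=x] = μ_Z + ρ(σ_Z/σ_X)(x − μ_X) for jointly normal variables.
E[Z | X=5.88] = 2.87 + (0.71)·(3.16/4.99)·(5.88 − (1.12)) = 2.87 + (0.44962)·(4.76) = 5.0102.

5.0102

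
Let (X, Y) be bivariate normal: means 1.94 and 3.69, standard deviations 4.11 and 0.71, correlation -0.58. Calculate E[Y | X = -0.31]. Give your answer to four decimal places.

3.9154

The regression of Y on X has slope ρ·σ_Y/σ_X and passes through (μ_X, μ_Y).
E[Y | X=-0.31] = 3.69 + (-0.58)·(0.71/4.11)·(-0.31 − (1.94)) = 3.69 + (-0.10019)·(-2.25) = 3.9154.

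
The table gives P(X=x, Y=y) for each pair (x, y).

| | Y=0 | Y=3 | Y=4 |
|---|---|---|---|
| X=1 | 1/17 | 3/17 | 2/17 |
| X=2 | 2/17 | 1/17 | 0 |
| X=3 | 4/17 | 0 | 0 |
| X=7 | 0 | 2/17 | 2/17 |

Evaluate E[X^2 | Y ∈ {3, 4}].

41/2

P(Y ∈ {3, 4}) = 10/17.
Σ X^2·P over the event = 1·(3/17) + 1·(2/17) + 4·(1/17) + 49·(2/17) + 49·(2/17) = 205/17.
E[X^2 | Y ∈ {3, 4}] = (205/17) / (10/17) = 41/2.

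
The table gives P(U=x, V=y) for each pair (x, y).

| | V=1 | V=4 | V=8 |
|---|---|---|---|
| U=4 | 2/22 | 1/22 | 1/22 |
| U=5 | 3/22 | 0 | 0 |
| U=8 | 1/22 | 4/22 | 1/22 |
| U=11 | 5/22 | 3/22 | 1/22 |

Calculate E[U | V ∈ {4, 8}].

92/11

P(V ∈ {4, 8}) = 1/2.
Σ U·P over the event = 4·(1/22) + 4·(1/22) + 8·(4/22) + 8·(1/22) + 11·(3/22) + 11·(1/22) = 46/11.
E[U | V ∈ {4, 8}] = (46/11) / (1/2) = 92/11.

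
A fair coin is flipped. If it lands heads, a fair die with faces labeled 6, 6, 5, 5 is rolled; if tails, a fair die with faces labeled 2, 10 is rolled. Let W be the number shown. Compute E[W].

23/4

E[W | heads] = (6+6+5+5)/4 = 11/2.
E[W | tails] = (2+10)/2 = 6.
By the law of total expectation,
E[W] = (1/2)·(11/2) + (1/2)·(6) = 23/4.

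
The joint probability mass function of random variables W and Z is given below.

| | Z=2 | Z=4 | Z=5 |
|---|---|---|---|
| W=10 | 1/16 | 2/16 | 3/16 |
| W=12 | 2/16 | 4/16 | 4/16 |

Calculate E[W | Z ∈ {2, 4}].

34/3

P(Z ∈ {2, 4}) = 9/16.
Σ W·P over the event = 10·(1/16) + 10·(2/16) + 12·(2/16) + 12·(4/16) = 51/8.
E[W | Z ∈ {2, 4}] = (51/8) / (9/16) = 34/3.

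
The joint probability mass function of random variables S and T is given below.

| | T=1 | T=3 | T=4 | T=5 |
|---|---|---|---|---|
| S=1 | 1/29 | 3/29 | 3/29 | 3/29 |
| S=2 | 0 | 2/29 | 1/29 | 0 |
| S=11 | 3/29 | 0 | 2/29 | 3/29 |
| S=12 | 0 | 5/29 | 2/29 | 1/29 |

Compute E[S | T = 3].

67/10

P(T = 3) = 10/29.
Σ S·P over the event = 1·(3/29) + 2·(2/29) + 12·(5/29) = 67/29.
E[S | T = 3] = (67/29) / (10/29) = 67/10.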